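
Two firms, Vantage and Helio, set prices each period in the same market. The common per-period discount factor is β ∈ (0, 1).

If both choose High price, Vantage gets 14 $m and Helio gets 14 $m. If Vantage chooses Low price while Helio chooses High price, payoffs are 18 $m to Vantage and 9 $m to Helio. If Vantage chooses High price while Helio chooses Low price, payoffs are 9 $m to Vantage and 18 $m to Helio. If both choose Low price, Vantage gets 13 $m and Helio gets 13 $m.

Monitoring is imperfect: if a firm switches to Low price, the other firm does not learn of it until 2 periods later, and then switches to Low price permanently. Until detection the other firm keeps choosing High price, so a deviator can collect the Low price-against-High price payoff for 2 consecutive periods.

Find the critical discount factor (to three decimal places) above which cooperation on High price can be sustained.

A deviator earns 18 for 2 periods, then 13 forever; cooperating earns 14 forever. Multiplying the IC by (1−β):
14 ≥ 18(1−β^2) + 13β^2, so 5·β^2 ≥ 4 and β^2 ≥ 4/5.
β ≥ (4/5)^(1/2) ≈ 0.894.

0.894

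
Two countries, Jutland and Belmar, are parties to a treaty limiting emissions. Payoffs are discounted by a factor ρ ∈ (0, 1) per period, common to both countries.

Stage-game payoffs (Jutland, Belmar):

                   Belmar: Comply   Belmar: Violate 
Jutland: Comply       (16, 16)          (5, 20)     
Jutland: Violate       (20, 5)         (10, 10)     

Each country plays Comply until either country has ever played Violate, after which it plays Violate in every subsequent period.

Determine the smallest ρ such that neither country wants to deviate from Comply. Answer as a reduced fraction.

One-period gain from deviating is 20 − 16 = 4. The loss is 16 − 10 = 6 in every subsequent period, with present value 6·ρ/(1−ρ).
Deviation is unprofitable when 6·ρ/(1−ρ) ≥ 4, i.e. ρ/(1−ρ) ≥ 2/3.
Equivalently ρ ≥ 4/(4+6) = 2/5.

2/5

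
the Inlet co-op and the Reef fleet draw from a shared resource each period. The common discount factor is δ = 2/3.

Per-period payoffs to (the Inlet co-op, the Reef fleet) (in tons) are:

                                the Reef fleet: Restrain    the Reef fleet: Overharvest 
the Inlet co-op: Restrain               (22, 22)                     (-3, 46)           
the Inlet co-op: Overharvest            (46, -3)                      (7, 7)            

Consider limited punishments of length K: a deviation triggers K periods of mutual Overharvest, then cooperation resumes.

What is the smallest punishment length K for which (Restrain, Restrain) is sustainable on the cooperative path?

No profitable deviation requires (22−7)(δ+…+δ^K) ≥ 46−22, i.e. δ+…+δ^K ≥ 8/5 ≈ 1.6000.
With δ = 2/3, the partial sums are K=1: 0.6667, K=2: 1.1111, K=3: 1.4074, K=4: 1.6049.
K = 4 is the first length at which the sum reaches 1.6000.

4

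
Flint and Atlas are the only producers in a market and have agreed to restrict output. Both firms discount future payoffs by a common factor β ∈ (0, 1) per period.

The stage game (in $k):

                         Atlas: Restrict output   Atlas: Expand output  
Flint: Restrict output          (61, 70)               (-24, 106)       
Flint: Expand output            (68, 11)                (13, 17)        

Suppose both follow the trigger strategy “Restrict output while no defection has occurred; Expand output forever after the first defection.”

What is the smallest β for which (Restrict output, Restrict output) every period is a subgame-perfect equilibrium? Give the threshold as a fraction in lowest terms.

36/89

For Flint: deviation gain 68−61 = 7, per-period punishment loss 61−13 = 48. IC gives β ≥ 7/55.
For Atlas: gain 36, loss 53 per period, so β ≥ 36/89.
The tighter constraint is Atlas's, so cooperation needs β ≥ 36/89.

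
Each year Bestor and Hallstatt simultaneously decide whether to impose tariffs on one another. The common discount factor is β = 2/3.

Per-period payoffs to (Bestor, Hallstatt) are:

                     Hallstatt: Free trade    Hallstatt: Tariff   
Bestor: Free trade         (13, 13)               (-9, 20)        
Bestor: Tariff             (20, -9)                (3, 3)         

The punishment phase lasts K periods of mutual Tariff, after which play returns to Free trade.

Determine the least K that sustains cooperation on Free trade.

IC: β(1−β^K)/(1−β) ≥ (20−13)/(13−3) = 7/10.
With β = 2/3: need 1 − β^K ≥ 7/10·(1−2/3)/(2/3), i.e. β^K ≤ 0.6500.
Since (2/3)^1 = 0.6667 and (2/3)^2 = 0.4444, the smallest such K is 2.

2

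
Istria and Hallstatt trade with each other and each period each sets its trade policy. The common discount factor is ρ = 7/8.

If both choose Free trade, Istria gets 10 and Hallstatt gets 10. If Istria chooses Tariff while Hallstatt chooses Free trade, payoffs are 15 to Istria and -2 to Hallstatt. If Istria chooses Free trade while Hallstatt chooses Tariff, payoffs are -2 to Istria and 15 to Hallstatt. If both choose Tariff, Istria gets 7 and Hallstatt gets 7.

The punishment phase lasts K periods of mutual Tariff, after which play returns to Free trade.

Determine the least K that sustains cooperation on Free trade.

Need Σ_{k=1}^{K} ρ^k ≥ (15−10)/(10−7) = 1.6667 at ρ = 7/8.
At K = 2 the sum is 1.6406 < 1.6667; at K = 3 it is 2.3105 ≥ 1.6667.
So the minimum punishment length is K = 3.

3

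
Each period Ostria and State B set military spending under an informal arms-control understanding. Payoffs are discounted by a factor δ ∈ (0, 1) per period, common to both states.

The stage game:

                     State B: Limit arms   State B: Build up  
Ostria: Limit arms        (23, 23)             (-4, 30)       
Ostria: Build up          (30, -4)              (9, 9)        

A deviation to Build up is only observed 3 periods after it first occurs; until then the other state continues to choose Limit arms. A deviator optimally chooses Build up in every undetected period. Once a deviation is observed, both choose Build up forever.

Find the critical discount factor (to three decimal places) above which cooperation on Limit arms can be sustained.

A deviator earns 30 for 3 periods, then 9 forever; cooperating earns 23 forever. Multiplying the IC by (1−δ):
23 ≥ 30(1−δ^3) + 9δ^3, so 21·δ^3 ≥ 7 and δ^3 ≥ 1/3.
δ ≥ (1/3)^(1/3) ≈ 0.693.

0.693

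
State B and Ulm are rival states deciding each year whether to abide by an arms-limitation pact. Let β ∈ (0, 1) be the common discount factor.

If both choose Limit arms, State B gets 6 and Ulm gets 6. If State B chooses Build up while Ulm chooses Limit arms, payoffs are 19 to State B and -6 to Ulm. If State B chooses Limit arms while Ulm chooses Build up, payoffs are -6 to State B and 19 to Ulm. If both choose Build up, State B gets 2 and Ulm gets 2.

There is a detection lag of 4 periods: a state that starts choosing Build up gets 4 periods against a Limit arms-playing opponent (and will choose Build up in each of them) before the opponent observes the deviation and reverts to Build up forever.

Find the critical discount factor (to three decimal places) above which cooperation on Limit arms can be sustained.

A deviator earns 19 for 4 periods, then 2 forever; cooperating earns 6 forever. Multiplying the IC by (1−β):
6 ≥ 19(1−β^4) + 2β^4, so 17·β^4 ≥ 13 and β^4 ≥ 13/17.
β ≥ (13/17)^(1/4) ≈ 0.935.

0.935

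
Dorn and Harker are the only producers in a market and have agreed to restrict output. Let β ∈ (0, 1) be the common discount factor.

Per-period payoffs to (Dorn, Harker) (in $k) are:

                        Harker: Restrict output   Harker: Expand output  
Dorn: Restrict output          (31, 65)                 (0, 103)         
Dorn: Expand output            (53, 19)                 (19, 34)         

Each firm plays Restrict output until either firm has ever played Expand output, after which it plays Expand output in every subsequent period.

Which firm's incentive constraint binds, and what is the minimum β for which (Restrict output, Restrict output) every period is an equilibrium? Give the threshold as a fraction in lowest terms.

Dorn; β ≥ 11/17

For Dorn: deviation gain 53−31 = 22, per-period punishment loss 31−19 = 12. IC gives β ≥ 22/34 = 11/17.
For Harker: gain 38, loss 31 per period, so β ≥ 38/69.
The tighter constraint is Dorn's, so cooperation needs β ≥ 11/17.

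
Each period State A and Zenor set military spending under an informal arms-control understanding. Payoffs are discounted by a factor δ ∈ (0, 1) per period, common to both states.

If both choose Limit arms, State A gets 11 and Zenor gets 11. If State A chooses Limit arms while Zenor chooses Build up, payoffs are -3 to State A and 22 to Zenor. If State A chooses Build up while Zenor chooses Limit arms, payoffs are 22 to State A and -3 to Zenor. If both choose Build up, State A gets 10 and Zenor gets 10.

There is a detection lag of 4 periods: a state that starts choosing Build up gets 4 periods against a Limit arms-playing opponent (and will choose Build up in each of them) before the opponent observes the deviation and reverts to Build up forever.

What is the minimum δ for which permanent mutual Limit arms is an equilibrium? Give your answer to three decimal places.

0.978

The best deviation is to choose Build up for all 4 undetected periods, earning 22 each, then 10 forever once detected.
Deviation value: 22(1−δ^4)/(1−δ) + 10δ^4/(1−δ); cooperation value: 11/(1−δ).
IC: 11 ≥ 22(1−δ^4) + 10δ^4 = 22 − 12δ^4.
So δ^4 ≥ 11/12, giving δ ≥ (11/12)^(1/4) ≈ 0.978.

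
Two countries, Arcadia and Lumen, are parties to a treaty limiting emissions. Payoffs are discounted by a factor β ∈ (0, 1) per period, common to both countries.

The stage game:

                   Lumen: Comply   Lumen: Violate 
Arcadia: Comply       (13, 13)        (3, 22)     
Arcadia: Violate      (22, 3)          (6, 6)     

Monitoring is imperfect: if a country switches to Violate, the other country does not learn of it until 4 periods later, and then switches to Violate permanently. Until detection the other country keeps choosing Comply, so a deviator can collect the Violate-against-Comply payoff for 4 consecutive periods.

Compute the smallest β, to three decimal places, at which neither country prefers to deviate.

0.866

The best deviation is to choose Violate for all 4 undetected periods, earning 22 each, then 6 forever once detected.
Deviation value: 22(1−β^4)/(1−β) + 6β^4/(1−β); cooperation value: 13/(1−β).
IC: 13 ≥ 22(1−β^4) + 6β^4 = 22 − 16β^4.
So β^4 ≥ 9/16, giving β ≥ (9/16)^(1/4) ≈ 0.866.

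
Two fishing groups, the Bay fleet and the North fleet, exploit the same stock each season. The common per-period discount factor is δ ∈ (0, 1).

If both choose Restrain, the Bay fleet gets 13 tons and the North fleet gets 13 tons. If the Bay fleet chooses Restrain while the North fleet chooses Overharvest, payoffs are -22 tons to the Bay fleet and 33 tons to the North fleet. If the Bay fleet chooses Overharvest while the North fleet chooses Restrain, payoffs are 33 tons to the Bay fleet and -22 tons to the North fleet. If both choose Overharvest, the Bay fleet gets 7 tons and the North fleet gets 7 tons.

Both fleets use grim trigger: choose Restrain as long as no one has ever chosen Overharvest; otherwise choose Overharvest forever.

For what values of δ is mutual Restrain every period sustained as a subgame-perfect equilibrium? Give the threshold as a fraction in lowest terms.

13/(1−δ) ≥ 33 + 7δ/(1−δ)
13 ≥ 33 − 26δ
δ ≥ 20/26 = 10/13.

10/13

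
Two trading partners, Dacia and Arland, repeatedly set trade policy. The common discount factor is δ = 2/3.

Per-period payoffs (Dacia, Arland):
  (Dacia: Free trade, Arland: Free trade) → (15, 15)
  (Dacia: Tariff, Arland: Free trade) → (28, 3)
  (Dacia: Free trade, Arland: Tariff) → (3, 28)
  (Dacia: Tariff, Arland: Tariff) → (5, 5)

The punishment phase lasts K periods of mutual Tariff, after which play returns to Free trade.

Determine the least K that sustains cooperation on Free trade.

3

No profitable deviation requires (15−5)(δ+…+δ^K) ≥ 28−15, i.e. δ+…+δ^K ≥ 13/10 ≈ 1.3000.
With δ = 2/3, the partial sums are K=1: 0.6667, K=2: 1.1111, K=3: 1.4074.
K = 3 is the first length at which the sum reaches 1.3000.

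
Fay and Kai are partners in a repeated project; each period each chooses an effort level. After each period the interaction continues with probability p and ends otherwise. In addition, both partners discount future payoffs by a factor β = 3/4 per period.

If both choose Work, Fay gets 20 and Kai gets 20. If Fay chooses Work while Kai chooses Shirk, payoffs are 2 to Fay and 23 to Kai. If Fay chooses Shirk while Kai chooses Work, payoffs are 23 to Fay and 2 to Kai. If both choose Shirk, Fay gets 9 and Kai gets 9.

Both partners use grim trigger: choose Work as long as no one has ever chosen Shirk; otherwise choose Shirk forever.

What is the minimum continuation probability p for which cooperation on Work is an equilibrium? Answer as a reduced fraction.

With continuation probability p and discount β, the effective per-period discount factor is βp.
Grim-trigger IC: βp ≥ (23−20)/(23−9) = 3/14.
So p ≥ (3/14)/(3/4) = 2/7.

2/7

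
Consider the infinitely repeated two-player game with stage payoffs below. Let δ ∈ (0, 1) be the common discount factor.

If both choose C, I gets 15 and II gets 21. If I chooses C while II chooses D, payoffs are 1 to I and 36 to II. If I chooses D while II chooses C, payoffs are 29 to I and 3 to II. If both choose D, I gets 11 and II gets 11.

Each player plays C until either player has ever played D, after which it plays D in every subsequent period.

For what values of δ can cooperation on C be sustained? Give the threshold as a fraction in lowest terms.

7/9

I's threshold: (29−15)/(29−11) = 7/9.
II's threshold: (36−21)/(36−11) = 3/5.
7/9 > 3/5, so I binds and δ* = 7/9.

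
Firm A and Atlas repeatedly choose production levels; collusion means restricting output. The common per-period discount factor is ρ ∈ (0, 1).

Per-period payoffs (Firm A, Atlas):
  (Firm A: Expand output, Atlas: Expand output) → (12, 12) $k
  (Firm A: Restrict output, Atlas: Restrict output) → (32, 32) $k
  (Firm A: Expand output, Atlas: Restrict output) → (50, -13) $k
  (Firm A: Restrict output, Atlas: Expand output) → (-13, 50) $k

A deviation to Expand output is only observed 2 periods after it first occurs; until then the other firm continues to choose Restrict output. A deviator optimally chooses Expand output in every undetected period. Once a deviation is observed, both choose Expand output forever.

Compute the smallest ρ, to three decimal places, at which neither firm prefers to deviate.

A deviator earns 50 for 2 periods, then 12 forever; cooperating earns 32 forever. Multiplying the IC by (1−ρ):
32 ≥ 50(1−ρ^2) + 12ρ^2, so 38·ρ^2 ≥ 18 and ρ^2 ≥ 9/19.
ρ ≥ (9/19)^(1/2) ≈ 0.688.

0.688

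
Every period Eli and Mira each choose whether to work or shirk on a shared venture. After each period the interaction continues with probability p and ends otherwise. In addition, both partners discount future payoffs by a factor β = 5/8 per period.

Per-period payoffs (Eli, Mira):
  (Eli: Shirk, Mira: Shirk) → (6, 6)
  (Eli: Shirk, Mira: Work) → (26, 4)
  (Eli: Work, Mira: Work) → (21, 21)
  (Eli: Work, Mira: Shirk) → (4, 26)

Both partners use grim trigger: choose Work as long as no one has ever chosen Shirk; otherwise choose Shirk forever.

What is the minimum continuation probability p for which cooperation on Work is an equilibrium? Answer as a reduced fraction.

Expected continuation weight on next period's payoff is β·p = 5/8·p, which plays the role of the discount factor.
Cooperation requires 5/8·p ≥ (26−21)/(26−6) = 1/4, hence p ≥ 2/5.

2/5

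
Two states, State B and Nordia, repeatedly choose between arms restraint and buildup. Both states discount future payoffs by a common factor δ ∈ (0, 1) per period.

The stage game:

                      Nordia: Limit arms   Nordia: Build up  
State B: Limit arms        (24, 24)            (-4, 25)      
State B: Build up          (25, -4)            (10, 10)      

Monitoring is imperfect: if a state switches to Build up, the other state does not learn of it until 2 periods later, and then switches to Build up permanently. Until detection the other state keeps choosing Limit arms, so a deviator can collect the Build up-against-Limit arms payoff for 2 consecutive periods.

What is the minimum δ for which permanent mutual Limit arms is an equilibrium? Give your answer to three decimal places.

0.258

A deviator earns 25 for 2 periods, then 10 forever; cooperating earns 24 forever. Multiplying the IC by (1−δ):
24 ≥ 25(1−δ^2) + 10δ^2, so 15·δ^2 ≥ 1 and δ^2 ≥ 1/15.
δ ≥ (1/15)^(1/2) ≈ 0.258.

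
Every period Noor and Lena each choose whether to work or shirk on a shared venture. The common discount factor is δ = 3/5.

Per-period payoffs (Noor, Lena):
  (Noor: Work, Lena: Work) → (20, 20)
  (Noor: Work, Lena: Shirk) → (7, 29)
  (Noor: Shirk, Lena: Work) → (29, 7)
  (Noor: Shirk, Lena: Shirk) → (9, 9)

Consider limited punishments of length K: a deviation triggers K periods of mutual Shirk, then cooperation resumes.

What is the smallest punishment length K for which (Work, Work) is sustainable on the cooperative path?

2

Need Σ_{k=1}^{K} δ^k ≥ (29−20)/(20−9) = 0.8182 at δ = 3/5.
At K = 1 the sum is 0.6000 < 0.8182; at K = 2 it is 0.9600 ≥ 0.8182.
So the minimum punishment length is K = 2.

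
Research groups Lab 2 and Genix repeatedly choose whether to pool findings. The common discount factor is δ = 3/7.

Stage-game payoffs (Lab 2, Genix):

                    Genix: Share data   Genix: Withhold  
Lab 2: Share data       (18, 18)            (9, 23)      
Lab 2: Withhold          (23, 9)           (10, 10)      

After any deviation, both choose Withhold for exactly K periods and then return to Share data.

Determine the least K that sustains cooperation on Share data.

Need Σ_{k=1}^{K} δ^k ≥ (23−18)/(18−10) = 0.6250 at δ = 3/7.
At K = 2 the sum is 0.6122 < 0.6250; at K = 3 it is 0.6910 ≥ 0.6250.
So the minimum punishment length is K = 3.

3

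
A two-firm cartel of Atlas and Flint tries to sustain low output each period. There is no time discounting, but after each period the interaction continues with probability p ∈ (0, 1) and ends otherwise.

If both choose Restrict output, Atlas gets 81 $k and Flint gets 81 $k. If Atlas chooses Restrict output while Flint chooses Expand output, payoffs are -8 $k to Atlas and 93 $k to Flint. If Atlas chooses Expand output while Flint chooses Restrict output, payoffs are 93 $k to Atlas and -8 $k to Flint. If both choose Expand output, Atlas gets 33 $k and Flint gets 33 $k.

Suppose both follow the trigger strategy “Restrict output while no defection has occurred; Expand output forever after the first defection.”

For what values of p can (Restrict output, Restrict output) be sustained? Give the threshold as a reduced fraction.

Expected cooperation value is 81 + p·81 + p²·81 + … = 81/(1−p); deviation gives 93 + p·33/(1−p).
81 ≥ 93(1−p) + 33p ⇒ 60p ≥ 12 ⇒ p ≥ 12/60 = 1/5.

1/5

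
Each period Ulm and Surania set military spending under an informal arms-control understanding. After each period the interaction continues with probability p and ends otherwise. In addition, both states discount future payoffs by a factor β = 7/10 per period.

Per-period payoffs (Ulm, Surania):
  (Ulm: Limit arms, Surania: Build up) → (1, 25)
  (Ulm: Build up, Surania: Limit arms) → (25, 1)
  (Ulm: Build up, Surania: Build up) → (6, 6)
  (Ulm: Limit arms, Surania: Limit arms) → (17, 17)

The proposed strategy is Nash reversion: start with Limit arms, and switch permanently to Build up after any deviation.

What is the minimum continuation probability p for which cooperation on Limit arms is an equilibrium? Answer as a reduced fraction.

Expected continuation weight on next period's payoff is β·p = 7/10·p, which plays the role of the discount factor.
Cooperation requires 7/10·p ≥ (25−17)/(25−6) = 8/19, hence p ≥ 80/133.

80/133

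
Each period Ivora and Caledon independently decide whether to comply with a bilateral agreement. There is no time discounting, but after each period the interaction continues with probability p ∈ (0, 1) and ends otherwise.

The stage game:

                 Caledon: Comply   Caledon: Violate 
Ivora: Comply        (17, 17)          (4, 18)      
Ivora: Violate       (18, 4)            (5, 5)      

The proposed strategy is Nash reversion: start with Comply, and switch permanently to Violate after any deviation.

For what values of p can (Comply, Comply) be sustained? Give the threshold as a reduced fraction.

1/13

With no time discounting, the continuation probability p plays the role of the discount factor.
Grim-trigger IC: 17/(1−p) ≥ 18 + 5p/(1−p) ⇒ p ≥ (18−17)/(18−5) = 1/13.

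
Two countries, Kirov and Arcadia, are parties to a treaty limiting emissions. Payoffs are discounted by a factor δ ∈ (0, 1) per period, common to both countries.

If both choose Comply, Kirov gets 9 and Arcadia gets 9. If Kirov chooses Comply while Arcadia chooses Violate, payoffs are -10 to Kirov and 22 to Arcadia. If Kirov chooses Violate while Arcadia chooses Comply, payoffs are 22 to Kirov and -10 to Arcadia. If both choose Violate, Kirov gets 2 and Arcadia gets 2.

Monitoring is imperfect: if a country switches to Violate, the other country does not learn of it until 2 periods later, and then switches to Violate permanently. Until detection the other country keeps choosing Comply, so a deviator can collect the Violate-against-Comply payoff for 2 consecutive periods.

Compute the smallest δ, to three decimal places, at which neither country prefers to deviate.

Deviating for the 2 undetected periods gains 22−9 = 13 per period over cooperation, then loses 9−2 = 7 per period forever once punishment starts.
Gain: 13(1 + δ + … + δ^1); loss: 7·δ^2/(1−δ).
No profitable deviation ⇔ 13(1−δ^2) ≤ 7·δ^2, i.e. δ^2 ≥ 13/(13+7) = 13/20.
Hence δ ≥ (13/20)^(1/2) ≈ 0.806.

0.806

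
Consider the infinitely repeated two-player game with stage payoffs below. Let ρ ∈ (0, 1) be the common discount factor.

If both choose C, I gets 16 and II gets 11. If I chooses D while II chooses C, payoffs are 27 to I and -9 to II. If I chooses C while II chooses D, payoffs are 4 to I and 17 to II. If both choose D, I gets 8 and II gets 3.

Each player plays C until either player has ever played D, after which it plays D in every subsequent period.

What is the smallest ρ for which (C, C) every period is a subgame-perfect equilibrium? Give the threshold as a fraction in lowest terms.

11/19

I: cooperation gives 16 each period; deviation gives 27 once then 8 forever.
  16/(1−ρ) ≥ 27 + 8ρ/(1−ρ) ⇒ ρ ≥ 11/19.
II: cooperation gives 11 each period; deviation gives 17 once then 3 forever.
  ρ ≥ 6/14 = 3/7.
Both must hold, so the binding constraint is I's: ρ ≥ 11/19.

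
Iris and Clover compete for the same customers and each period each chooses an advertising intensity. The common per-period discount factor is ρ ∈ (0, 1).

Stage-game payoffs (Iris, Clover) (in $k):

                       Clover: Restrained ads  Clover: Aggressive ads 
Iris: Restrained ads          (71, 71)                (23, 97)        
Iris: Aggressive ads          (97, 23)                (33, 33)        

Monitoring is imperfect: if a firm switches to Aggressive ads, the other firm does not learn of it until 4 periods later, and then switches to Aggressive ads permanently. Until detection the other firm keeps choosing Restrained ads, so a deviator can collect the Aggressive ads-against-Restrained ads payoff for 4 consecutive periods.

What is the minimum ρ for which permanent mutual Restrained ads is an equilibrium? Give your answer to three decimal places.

0.798

Deviating for the 4 undetected periods gains 97−71 = 26 per period over cooperation, then loses 71−33 = 38 per period forever once punishment starts.
Gain: 26(1 + ρ + … + ρ^3); loss: 38·ρ^4/(1−ρ).
No profitable deviation ⇔ 26(1−ρ^4) ≤ 38·ρ^4, i.e. ρ^4 ≥ 26/(26+38) = 13/32.
Hence ρ ≥ (13/32)^(1/4) ≈ 0.798.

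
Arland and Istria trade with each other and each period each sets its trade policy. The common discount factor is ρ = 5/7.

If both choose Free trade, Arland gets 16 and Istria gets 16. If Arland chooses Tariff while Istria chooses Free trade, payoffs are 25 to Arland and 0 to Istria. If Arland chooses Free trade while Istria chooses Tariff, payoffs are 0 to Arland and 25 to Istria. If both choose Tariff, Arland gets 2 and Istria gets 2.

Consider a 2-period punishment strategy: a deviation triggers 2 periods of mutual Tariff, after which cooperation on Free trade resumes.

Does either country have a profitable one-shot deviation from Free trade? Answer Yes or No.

Comparing payoff streams over the 3 periods until play realigns: cooperate → 16(1+ρ+…+ρ^2); deviate → 25 + 2(ρ+…+ρ^2).
Cooperation is sustained iff (16−2)(ρ+…+ρ^2) ≥ 25−16.
ρ+…+ρ^2 = 5/7·(1−(5/7)^2)/(1−5/7) = 1.2245, and (25−16)/(16−2) = 0.6429.
1.2245 ≥ 0.6429, so cooperation is sustainable.

No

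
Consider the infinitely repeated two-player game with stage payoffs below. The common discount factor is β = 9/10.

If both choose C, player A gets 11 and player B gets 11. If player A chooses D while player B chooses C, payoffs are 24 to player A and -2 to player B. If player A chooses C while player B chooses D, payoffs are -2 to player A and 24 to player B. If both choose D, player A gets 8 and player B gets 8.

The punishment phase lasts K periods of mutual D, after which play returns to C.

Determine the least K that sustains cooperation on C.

No profitable deviation requires (11−8)(β+…+β^K) ≥ 24−11, i.e. β+…+β^K ≥ 13/3 ≈ 4.3333.
With β = 9/10, the partial sums are K=1: 0.9000, K=2: 1.7100, …, K=5: 3.6856, K=6: 4.2170, K=7: 4.6953.
K = 7 is the first length at which the sum reaches 4.3333.

7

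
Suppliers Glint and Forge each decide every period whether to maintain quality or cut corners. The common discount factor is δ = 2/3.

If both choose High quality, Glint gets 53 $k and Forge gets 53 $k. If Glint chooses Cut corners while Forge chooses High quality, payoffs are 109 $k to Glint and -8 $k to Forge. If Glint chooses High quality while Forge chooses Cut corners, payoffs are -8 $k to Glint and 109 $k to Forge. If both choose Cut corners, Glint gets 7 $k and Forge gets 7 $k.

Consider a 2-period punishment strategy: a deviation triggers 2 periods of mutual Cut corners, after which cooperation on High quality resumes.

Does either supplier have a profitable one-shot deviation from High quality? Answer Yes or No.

Yes

Comparing payoff streams over the 3 periods until play realigns: cooperate → 53(1+δ+…+δ^2); deviate → 109 + 7(δ+…+δ^2).
Cooperation is sustained iff (53−7)(δ+…+δ^2) ≥ 109−53.
δ+…+δ^2 = 2/3·(1−(2/3)^2)/(1−2/3) = 1.1111, and (109−53)/(53−7) = 1.2174.
1.1111 < 1.2174, so cooperation is not sustainable.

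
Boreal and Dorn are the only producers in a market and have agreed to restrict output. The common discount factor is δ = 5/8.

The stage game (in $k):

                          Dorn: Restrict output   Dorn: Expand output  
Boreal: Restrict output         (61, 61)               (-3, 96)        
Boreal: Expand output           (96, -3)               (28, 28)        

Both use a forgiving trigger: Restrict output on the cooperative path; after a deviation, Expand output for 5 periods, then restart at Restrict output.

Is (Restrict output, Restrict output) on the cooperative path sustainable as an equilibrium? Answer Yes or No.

Comparing payoff streams over the 6 periods until play realigns: cooperate → 61(1+δ+…+δ^5); deviate → 96 + 28(δ+…+δ^5).
Cooperation is sustained iff (61−28)(δ+…+δ^5) ≥ 96−61.
δ+…+δ^5 = 5/8·(1−(5/8)^5)/(1−5/8) = 1.5077, and (96−61)/(61−28) = 1.0606.
1.5077 ≥ 1.0606, so cooperation is sustainable.

Yes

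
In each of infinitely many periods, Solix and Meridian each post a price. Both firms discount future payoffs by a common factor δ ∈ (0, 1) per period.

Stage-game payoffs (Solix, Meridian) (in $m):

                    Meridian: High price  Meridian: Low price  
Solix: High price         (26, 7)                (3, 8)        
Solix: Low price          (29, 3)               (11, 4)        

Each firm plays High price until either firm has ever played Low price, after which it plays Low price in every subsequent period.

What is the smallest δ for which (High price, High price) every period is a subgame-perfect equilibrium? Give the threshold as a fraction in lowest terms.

Solix: cooperation gives 26 each period; deviation gives 29 once then 11 forever.
  26/(1−δ) ≥ 29 + 11δ/(1−δ) ⇒ δ ≥ 3/18 = 1/6.
Meridian: cooperation gives 7 each period; deviation gives 8 once then 4 forever.
  δ ≥ 1/4.
Both must hold, so the binding constraint is Meridian's: δ ≥ 1/4.

1/4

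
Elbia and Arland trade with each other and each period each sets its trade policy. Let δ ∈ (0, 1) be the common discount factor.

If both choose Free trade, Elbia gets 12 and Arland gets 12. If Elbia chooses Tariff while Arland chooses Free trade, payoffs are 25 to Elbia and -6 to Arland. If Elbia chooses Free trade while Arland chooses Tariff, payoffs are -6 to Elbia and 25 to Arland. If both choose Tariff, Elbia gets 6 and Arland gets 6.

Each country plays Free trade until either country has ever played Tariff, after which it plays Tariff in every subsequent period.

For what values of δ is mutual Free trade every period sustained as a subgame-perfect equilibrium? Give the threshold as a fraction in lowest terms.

One-period gain from deviating is 25 − 12 = 13. The loss is 12 − 6 = 6 in every subsequent period, with present value 6·δ/(1−δ).
Deviation is unprofitable when 6·δ/(1−δ) ≥ 13, i.e. δ/(1−δ) ≥ 13/6.
Equivalently δ ≥ 13/(13+6) = 13/19.

13/19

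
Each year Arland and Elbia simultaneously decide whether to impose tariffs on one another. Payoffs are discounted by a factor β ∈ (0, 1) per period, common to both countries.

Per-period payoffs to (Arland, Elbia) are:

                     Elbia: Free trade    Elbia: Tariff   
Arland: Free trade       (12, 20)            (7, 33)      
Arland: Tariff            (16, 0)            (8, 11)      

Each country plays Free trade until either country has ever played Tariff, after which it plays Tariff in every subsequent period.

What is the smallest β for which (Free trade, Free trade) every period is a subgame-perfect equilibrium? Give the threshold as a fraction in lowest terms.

13/22

Arland's threshold: (16−12)/(16−8) = 1/2.
Elbia's threshold: (33−20)/(33−11) = 13/22.
1/2 < 13/22, so Elbia binds and β* = 13/22.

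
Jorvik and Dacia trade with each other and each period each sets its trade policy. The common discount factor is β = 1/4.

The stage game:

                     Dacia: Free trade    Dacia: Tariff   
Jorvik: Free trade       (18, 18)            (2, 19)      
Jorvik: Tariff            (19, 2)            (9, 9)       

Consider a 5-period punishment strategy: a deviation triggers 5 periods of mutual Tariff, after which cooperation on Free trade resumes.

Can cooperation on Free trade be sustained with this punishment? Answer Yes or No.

IC: β+…+β^5 ≥ (19−18)/(18−9) = 1/9.
At β = 1/4: partial sum = 0.3330 ≥ 0.1111. Cooperation sustainable.

Yes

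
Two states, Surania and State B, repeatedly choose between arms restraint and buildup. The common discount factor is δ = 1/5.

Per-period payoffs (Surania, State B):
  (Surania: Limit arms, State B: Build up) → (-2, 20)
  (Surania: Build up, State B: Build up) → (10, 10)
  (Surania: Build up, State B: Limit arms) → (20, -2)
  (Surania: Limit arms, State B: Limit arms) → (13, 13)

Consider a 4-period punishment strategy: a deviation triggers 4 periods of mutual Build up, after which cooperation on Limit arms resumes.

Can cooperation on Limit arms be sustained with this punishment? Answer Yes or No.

Comparing payoff streams over the 5 periods until play realigns: cooperate → 13(1+δ+…+δ^4); deviate → 20 + 10(δ+…+δ^4).
Cooperation is sustained iff (13−10)(δ+…+δ^4) ≥ 20−13.
δ+…+δ^4 = 1/5·(1−(1/5)^4)/(1−1/5) = 0.2496, and (20−13)/(13−10) = 2.3333.
0.2496 < 2.3333, so cooperation is not sustainable.

No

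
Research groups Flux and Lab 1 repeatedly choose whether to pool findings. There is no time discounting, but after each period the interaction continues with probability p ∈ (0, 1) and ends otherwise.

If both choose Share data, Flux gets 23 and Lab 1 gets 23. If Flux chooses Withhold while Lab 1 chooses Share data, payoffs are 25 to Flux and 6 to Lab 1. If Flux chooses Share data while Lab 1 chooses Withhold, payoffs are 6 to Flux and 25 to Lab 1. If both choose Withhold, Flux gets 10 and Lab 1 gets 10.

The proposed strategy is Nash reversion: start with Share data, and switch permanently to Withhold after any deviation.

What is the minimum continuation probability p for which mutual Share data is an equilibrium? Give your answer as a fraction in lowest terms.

With no time discounting, the continuation probability p plays the role of the discount factor.
Grim-trigger IC: 23/(1−p) ≥ 25 + 10p/(1−p) ⇒ p ≥ (25−23)/(25−10) = 2/15.

2/15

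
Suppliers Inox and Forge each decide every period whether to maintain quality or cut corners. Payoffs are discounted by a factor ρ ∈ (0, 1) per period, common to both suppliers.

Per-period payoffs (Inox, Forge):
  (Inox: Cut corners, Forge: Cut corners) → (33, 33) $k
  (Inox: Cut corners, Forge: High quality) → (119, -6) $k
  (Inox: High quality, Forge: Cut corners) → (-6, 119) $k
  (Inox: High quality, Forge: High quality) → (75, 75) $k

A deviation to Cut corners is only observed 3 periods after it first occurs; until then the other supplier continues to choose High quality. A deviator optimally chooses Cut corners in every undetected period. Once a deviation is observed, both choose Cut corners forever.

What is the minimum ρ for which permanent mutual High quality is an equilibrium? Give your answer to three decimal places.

Deviating for the 3 undetected periods gains 119−75 = 44 per period over cooperation, then loses 75−33 = 42 per period forever once punishment starts.
Gain: 44(1 + ρ + … + ρ^2); loss: 42·ρ^3/(1−ρ).
No profitable deviation ⇔ 44(1−ρ^3) ≤ 42·ρ^3, i.e. ρ^3 ≥ 44/(44+42) = 22/43.
Hence ρ ≥ (22/43)^(1/3) ≈ 0.800.

0.800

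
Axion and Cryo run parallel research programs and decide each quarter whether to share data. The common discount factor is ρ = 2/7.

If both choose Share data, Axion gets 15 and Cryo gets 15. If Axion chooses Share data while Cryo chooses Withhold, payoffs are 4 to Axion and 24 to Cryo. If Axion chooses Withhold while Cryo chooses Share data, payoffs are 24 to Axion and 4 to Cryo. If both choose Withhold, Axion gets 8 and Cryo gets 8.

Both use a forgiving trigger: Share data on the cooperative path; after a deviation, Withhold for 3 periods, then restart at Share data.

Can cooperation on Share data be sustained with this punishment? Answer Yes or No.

No

Comparing payoff streams over the 4 periods until play realigns: cooperate → 15(1+ρ+…+ρ^3); deviate → 24 + 8(ρ+…+ρ^3).
Cooperation is sustained iff (15−8)(ρ+…+ρ^3) ≥ 24−15.
ρ+…+ρ^3 = 2/7·(1−(2/7)^3)/(1−2/7) = 0.3907, and (24−15)/(15−8) = 1.2857.
0.3907 < 1.2857, so cooperation is not sustainable.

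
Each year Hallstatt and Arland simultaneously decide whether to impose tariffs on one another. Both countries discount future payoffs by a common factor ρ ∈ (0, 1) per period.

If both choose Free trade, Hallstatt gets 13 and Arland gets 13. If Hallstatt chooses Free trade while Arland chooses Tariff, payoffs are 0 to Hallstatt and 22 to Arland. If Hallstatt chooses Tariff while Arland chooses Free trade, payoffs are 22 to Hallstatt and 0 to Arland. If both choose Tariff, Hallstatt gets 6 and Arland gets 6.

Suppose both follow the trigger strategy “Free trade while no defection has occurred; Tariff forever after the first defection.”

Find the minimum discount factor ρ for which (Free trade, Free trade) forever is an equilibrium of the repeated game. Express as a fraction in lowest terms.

Under grim trigger the critical discount factor is (T−C)/(T−P) with T = 22, C = 13, P = 6.
ρ* = (22−13)/(22−6) = 9/16.

9/16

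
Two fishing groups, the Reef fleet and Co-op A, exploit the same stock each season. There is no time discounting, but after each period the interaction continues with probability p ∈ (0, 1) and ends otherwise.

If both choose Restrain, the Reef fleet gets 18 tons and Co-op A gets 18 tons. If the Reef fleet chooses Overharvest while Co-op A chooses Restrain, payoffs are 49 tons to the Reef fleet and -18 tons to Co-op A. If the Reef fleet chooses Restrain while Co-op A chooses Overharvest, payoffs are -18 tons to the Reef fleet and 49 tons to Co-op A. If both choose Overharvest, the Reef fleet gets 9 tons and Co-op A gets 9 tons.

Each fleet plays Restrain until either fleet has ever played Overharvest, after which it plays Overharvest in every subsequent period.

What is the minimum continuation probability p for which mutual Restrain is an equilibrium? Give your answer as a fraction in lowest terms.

Expected cooperation value is 18 + p·18 + p²·18 + … = 18/(1−p); deviation gives 49 + p·9/(1−p).
18 ≥ 49(1−p) + 9p ⇒ 40p ≥ 31 ⇒ p ≥ 31/40.

31/40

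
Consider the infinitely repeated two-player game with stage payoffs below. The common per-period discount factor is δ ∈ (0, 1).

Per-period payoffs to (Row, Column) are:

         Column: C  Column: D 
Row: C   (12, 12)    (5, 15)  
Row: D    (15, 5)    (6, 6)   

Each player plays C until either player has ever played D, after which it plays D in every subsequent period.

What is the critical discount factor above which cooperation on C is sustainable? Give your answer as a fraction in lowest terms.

1/3

Cooperation forever yields 12 each period: 12/(1−δ).
Deviating yields 15 once, then 6 forever: 15 + 6δ/(1−δ).
No profitable deviation requires 12/(1−δ) ≥ 15 + 6δ/(1−δ).
Multiplying by (1−δ): 12 ≥ 15(1−δ) + 6δ = 15 − 9δ.
So 9δ ≥ 3, i.e. δ ≥ 3/9 = 1/3.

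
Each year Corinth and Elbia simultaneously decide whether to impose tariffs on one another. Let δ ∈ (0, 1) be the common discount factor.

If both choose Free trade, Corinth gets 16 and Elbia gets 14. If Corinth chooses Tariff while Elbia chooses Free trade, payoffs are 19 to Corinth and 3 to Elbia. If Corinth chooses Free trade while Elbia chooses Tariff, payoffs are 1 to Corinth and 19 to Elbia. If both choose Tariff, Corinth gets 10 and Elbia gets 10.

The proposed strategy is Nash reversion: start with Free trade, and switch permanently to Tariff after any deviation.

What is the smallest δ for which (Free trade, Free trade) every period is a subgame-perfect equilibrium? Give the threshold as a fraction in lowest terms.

5/9

Corinth: cooperation gives 16 each period; deviation gives 19 once then 10 forever.
  16/(1−δ) ≥ 19 + 10δ/(1−δ) ⇒ δ ≥ 3/9 = 1/3.
Elbia: cooperation gives 14 each period; deviation gives 19 once then 10 forever.
  δ ≥ 5/9.
Both must hold, so the binding constraint is Elbia's: δ ≥ 5/9.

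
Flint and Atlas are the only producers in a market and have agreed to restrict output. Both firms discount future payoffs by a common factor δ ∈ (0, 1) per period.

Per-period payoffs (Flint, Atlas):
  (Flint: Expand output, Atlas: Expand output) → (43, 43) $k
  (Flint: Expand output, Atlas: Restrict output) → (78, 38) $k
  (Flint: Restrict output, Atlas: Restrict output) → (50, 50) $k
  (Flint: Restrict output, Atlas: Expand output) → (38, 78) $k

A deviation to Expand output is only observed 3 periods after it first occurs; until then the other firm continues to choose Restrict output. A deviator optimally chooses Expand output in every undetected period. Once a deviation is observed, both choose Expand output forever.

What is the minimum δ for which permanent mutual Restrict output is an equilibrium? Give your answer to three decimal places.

Deviating for the 3 undetected periods gains 78−50 = 28 per period over cooperation, then loses 50−43 = 7 per period forever once punishment starts.
Gain: 28(1 + δ + … + δ^2); loss: 7·δ^3/(1−δ).
No profitable deviation ⇔ 28(1−δ^3) ≤ 7·δ^3, i.e. δ^3 ≥ 28/(28+7) = 4/5.
Hence δ ≥ (4/5)^(1/3) ≈ 0.928.

0.928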